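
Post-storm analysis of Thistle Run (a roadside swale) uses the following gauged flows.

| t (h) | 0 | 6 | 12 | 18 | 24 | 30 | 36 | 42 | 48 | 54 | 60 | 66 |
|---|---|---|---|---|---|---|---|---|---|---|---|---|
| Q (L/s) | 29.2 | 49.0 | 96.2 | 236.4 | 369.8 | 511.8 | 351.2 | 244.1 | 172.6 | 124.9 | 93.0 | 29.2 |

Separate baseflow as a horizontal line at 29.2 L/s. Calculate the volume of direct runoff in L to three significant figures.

Direct-runoff ordinates (Q − Q_b): 0.0, 19.8, 67.0, 207.2, 340.6, 482.6, 322.0, 214.9, 143.4, 95.7, 63.8, 0.0 L/s.
ΣQ_DR = 1957 L/s.
With Δt = 6 h = 21600 s, V = ΣQ_DR · Δt = 1957 × 21600 = 4.23 × 10^7 L.

V ≈ 4.23 × 10^7 L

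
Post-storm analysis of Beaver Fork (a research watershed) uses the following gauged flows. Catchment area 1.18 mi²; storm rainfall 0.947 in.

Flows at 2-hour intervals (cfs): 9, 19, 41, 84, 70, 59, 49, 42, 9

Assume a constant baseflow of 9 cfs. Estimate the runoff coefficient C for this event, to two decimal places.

C ≈ 0.83

ΣQ_DR = 301.0 cfs; V = ΣQ_DR·Δt = 2.167 × 10^6 ft³.
Runoff depth d = V / A = 0.7906 in.
C = d / P = 0.7906 / 0.947 = 0.83.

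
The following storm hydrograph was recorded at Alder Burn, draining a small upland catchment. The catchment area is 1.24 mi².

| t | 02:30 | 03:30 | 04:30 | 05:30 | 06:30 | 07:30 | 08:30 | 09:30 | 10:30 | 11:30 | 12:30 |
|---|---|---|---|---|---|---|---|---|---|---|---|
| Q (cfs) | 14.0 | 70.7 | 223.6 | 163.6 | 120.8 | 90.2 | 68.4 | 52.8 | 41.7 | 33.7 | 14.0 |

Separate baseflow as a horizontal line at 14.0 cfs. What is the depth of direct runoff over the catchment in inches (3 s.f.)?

d ≈ 0.924 in

Direct runoff: 0.0, 56.7, 209.6, 149.6, 106.8, 76.2, 54.4, 38.8, 27.7, 19.7, 0.0 cfs; ΣQ_DR = 739.5 cfs.
V = ΣQ_DR · Δt = 739.5 × 3600 s = 2.662 × 10^6 ft³.
Over A = 1.24 mi², depth = V / A = 0.924 in.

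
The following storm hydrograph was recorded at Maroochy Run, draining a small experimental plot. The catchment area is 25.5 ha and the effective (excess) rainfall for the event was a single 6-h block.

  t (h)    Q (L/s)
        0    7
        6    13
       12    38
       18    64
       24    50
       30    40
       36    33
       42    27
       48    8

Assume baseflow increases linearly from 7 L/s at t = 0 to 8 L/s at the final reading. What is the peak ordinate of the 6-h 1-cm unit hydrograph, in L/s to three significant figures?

Direct runoff: 0.00, 5.88, 30.75, 56.62, 42.50, 32.38, 25.25, 19.12, 0.00 L/s; ΣQ_DR = 212.5 L/s, peak = 56.62 L/s.
Runoff depth d = ΣQ_DR·Δt / A = 212.5 × 21600 / (25.5 ha) = 18.00 mm.
The 1-cm UH is the DRH scaled by (10 mm)/d, so U_p = 56.62 × 10/18.00 = 31.5 L/s.

U_p ≈ 31.5 L/s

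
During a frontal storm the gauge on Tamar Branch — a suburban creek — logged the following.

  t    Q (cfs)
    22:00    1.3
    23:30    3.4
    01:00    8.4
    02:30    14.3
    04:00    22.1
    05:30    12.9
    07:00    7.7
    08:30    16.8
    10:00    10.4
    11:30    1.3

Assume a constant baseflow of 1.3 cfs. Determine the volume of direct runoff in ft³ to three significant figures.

Direct-runoff ordinates (Q − Q_b): 0.0, 2.1, 7.1, 13.0, 20.8, 11.6, 6.4, 15.5, 9.1, 0.0 cfs.
ΣQ_DR = 85.60 cfs.
With Δt = 1.5 h = 5400 s, V = ΣQ_DR · Δt = 85.60 × 5400 = 4.62 × 10^5 ft³.

V ≈ 4.62 × 10^5 ft³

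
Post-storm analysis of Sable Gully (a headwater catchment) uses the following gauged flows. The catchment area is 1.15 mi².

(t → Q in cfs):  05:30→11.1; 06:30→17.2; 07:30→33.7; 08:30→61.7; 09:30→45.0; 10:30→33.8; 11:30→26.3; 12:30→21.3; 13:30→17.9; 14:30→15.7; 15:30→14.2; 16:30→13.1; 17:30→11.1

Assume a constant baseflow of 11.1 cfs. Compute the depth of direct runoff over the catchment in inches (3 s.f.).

d ≈ 0.240 in

Direct runoff: 0.0, 6.1, 22.6, 50.6, 33.9, 22.7, 15.2, 10.2, 6.8, 4.6, 3.1, 2.0, 0.0 cfs; ΣQ_DR = 177.8 cfs.
V = ΣQ_DR · Δt = 177.8 × 3600 s = 6.401 × 10^5 ft³.
Over A = 1.15 mi², depth = V / A = 0.240 in.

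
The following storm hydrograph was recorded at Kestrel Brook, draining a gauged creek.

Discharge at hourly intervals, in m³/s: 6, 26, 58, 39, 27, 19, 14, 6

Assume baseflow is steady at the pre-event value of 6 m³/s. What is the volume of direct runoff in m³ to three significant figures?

V ≈ 5.29 × 10^5 m³

Direct-runoff ordinates (Q − Q_b): 0.0, 20.0, 52.0, 33.0, 21.0, 13.0, 8.0, 0.0 m³/s.
ΣQ_DR = 147.0 m³/s.
With Δt = 1 h = 3600 s, V = ΣQ_DR · Δt = 147.0 × 3600 = 5.29 × 10^5 m³.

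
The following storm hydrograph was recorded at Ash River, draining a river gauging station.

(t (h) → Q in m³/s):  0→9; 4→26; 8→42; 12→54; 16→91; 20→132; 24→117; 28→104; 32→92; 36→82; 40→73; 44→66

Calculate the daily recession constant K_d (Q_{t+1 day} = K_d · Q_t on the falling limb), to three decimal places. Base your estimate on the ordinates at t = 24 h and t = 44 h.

Between t = 24 h and t = 44 h the flow falls from 117 to 66 m³/s over 5×4 h = 20 h.
Per-interval ratio K = (66/117)^(1/5) = 0.8918; K_d = K^(24/4) = 0.503.

K_d ≈ 0.503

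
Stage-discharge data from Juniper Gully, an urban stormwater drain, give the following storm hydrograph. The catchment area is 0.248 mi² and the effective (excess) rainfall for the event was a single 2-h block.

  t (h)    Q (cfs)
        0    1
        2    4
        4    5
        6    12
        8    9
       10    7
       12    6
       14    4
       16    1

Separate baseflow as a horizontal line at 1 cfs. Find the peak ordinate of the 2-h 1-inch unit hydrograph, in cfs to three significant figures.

Direct runoff: 0.0, 3.0, 4.0, 11.0, 8.0, 6.0, 5.0, 3.0, 0.0 cfs; ΣQ_DR = 40.00 cfs, peak = 11.0 cfs.
Runoff depth d = ΣQ_DR·Δt / A = 40.00 × 7200 / (0.248 mi²) = 0.4999 in.
The 1-inch UH is the DRH scaled by (1 in)/d, so U_p = 11.0 × 1/0.4999 = 22.0 cfs.

U_p ≈ 22.0 cfs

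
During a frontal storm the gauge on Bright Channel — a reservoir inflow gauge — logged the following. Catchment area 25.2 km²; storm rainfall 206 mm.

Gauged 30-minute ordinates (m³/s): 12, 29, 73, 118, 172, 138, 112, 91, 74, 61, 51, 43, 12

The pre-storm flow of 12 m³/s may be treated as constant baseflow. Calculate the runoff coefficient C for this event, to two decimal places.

C ≈ 0.29

ΣQ_DR = 830.0 m³/s; V = ΣQ_DR·Δt = 1.494 × 10^6 m³.
Runoff depth d = V / A = 59.29 mm.
C = d / P = 59.29 / 206 = 0.29.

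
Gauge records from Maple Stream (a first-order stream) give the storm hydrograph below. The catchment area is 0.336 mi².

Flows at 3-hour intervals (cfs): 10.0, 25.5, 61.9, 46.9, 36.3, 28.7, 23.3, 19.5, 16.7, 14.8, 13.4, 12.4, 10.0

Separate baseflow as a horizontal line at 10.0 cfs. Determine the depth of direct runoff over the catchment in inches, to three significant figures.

d ≈ 2.62 in

Direct runoff: 0.0, 15.5, 51.9, 36.9, 26.3, 18.7, 13.3, 9.5, 6.7, 4.8, 3.4, 2.4, 0.0 cfs; ΣQ_DR = 189.4 cfs.
V = ΣQ_DR · Δt = 189.4 × 10800 s = 2.046 × 10^6 ft³.
Over A = 0.336 mi², depth = V / A = 2.62 in.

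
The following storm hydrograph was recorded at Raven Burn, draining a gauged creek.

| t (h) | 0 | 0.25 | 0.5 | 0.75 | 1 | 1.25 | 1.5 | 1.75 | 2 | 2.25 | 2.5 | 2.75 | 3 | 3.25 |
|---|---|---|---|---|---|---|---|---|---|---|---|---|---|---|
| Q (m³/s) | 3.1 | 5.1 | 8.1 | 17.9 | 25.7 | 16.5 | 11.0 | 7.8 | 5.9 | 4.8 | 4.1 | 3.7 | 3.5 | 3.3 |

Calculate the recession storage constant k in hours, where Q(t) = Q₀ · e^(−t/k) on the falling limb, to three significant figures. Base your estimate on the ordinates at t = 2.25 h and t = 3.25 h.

k ≈ 2.67 h

On the falling limb, Q drops from 4.8 to 3.3 m³/s between t = 2.25 h and t = 3.25 h (Δt = 1 h).
k = −Δt / ln(Q₂/Q₁) = −1 / ln(3.3/4.8) = 2.67 h.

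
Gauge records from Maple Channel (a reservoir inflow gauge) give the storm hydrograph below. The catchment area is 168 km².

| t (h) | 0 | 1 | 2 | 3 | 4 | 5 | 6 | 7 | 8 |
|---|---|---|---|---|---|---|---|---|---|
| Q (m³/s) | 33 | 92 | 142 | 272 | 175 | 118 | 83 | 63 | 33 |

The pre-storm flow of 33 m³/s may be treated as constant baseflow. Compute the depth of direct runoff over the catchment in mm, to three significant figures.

d ≈ 15.3 mm

Direct runoff: 0.0, 59.0, 109.0, 239.0, 142.0, 85.0, 50.0, 30.0, 0.0 m³/s; ΣQ_DR = 714.0 m³/s.
V = ΣQ_DR · Δt = 714.0 × 3600 s = 2.570 × 10^6 m³.
Over A = 168 km², depth = V / A = 15.3 mm.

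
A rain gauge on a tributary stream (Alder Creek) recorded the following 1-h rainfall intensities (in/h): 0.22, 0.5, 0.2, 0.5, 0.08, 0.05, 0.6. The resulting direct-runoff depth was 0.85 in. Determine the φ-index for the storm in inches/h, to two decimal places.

Only the 3 blocks with intensity above φ contribute runoff: 0.5, 0.5, 0.6 in/h.
Σ(I−φ)·Δt = d  ⇒  (0.5+0.5+0.6 − 3φ)·1 = 0.85
φ = (1.600 − 0.85/1) / 3 = 0.25 in/h.

φ ≈ 0.25 in/h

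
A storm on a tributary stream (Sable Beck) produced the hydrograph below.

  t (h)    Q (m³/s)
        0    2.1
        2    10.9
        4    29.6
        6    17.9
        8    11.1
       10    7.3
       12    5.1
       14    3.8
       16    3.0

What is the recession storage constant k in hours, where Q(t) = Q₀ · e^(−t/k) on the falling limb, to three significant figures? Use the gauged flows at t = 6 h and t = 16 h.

k ≈ 5.60 h

On the falling limb, Q drops from 17.9 to 3.0 m³/s between t = 6 h and t = 16 h (Δt = 10 h).
k = −Δt / ln(Q₂/Q₁) = −10 / ln(3.0/17.9) = 5.60 h.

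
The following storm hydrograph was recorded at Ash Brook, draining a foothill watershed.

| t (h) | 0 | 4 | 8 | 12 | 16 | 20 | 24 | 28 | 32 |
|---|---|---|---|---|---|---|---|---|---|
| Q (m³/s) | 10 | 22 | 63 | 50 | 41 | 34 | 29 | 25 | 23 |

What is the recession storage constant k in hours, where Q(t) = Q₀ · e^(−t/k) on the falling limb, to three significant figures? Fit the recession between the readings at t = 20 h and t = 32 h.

On the falling limb, Q drops from 34 to 23 m³/s between t = 20 h and t = 32 h (Δt = 12 h).
k = −Δt / ln(Q₂/Q₁) = −12 / ln(23/34) = 30.7 h.

k ≈ 30.7 h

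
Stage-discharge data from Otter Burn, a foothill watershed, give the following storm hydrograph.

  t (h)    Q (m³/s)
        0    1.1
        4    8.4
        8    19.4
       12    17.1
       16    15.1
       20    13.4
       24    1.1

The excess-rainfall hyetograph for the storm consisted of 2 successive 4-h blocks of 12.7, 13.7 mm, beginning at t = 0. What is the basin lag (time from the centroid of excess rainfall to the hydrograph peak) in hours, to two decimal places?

t_L ≈ 3.92 h

Centroid of excess rainfall: t_c = Σ P_i·t̄_i / ΣP_i = 4.0758 h (block centres at 2, 6 h).
Hydrograph peak occurs at t = 8 h, so basin lag t_L = 8 − 4.0758 = 3.92 h.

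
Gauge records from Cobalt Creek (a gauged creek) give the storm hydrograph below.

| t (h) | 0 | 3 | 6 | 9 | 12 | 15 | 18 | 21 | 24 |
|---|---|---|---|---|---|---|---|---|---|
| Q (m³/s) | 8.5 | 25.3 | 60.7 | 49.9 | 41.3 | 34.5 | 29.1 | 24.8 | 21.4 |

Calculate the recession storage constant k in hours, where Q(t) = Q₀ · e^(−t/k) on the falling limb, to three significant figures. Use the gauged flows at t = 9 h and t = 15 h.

On the falling limb, Q drops from 49.9 to 34.5 m³/s between t = 9 h and t = 15 h (Δt = 6 h).
k = −Δt / ln(Q₂/Q₁) = −6 / ln(34.5/49.9) = 16.3 h.

k ≈ 16.3 h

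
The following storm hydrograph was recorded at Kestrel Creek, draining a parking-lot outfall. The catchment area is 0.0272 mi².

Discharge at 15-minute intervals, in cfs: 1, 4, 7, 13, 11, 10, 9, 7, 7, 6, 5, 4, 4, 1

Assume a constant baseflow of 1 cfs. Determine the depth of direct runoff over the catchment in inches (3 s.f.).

d ≈ 1.07 in

Direct runoff: 0.0, 3.0, 6.0, 12.0, 10.0, 9.0, 8.0, 6.0, 6.0, 5.0, 4.0, 3.0, 3.0, 0.0 cfs; ΣQ_DR = 75.00 cfs.
V = ΣQ_DR · Δt = 75.00 × 900 s = 67500 ft³.
Over A = 0.0272 mi², depth = V / A = 1.07 in.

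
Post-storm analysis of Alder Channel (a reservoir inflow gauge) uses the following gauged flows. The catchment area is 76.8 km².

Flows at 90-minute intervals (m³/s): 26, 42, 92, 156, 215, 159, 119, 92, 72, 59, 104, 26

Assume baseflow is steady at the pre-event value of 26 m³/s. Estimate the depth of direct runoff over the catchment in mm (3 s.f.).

Direct runoff: 0.0, 16.0, 66.0, 130.0, 189.0, 133.0, 93.0, 66.0, 46.0, 33.0, 78.0, 0.0 m³/s; ΣQ_DR = 850.0 m³/s.
V = ΣQ_DR · Δt = 850.0 × 5400 s = 4.590 × 10^6 m³.
Over A = 76.8 km², depth = V / A = 59.8 mm.

d ≈ 59.8 mm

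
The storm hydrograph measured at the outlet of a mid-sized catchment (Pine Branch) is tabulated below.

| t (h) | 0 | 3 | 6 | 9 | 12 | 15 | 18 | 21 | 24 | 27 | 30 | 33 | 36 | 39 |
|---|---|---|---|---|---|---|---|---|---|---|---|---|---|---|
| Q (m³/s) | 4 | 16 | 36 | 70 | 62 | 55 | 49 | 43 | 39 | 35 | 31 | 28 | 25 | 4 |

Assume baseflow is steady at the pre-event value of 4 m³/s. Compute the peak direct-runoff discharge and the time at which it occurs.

Subtracting baseflow gives direct-runoff ordinates: 0.0, 12.0, 32.0, 66.0, 58.0, 51.0, 45.0, 39.0, 35.0, 31.0, 27.0, 24.0, 21.0, 0.0 m³/s.
The maximum is 66.0 m³/s, occurring at the reading for t = 9 h.

Q_p = 66.0 m³/s at t = 9 h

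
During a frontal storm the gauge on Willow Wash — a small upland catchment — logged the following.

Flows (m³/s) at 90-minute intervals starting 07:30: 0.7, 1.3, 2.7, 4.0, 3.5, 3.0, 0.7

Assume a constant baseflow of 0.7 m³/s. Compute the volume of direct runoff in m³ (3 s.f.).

Direct-runoff ordinates (Q − Q_b): 0.0, 0.6, 2.0, 3.3, 2.8, 2.3, 0.0 m³/s.
ΣQ_DR = 11.00 m³/s.
With Δt = 1.5 h = 5400 s, V = ΣQ_DR · Δt = 11.00 × 5400 = 59400 m³.

V ≈ 59400 m³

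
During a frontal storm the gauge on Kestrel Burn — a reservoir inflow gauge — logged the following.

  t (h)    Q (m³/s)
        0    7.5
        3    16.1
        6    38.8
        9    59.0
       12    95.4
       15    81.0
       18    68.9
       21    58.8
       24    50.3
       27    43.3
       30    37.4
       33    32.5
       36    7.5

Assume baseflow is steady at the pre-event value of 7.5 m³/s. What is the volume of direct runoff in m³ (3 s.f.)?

V ≈ 5.39 × 10^6 m³

Direct-runoff ordinates (Q − Q_b): 0.0, 8.6, 31.3, 51.5, 87.9, 73.5, 61.4, 51.3, 42.8, 35.8, 29.9, 25.0, 0.0 m³/s.
ΣQ_DR = 499.0 m³/s.
With Δt = 3 h = 10800 s, V = ΣQ_DR · Δt = 499.0 × 10800 = 5.39 × 10^6 m³.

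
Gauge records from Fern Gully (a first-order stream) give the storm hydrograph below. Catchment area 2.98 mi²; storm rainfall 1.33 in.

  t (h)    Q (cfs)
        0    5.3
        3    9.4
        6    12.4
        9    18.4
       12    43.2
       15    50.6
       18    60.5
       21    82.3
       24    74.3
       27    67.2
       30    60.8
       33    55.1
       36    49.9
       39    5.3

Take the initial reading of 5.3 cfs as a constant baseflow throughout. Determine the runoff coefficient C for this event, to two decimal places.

C ≈ 0.61

ΣQ_DR = 520.5 cfs; V = ΣQ_DR·Δt = 5.621 × 10^6 ft³.
Runoff depth d = V / A = 0.8120 in.
C = d / P = 0.8120 / 1.33 = 0.61.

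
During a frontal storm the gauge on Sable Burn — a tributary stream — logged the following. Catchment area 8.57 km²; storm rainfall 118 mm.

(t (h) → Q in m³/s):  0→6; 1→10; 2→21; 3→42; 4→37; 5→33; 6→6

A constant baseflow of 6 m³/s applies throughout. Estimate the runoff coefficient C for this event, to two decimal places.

C ≈ 0.40

ΣQ_DR = 113.0 m³/s; V = ΣQ_DR·Δt = 4.068 × 10^5 m³.
Runoff depth d = V / A = 47.47 mm.
C = d / P = 47.47 / 118 = 0.40.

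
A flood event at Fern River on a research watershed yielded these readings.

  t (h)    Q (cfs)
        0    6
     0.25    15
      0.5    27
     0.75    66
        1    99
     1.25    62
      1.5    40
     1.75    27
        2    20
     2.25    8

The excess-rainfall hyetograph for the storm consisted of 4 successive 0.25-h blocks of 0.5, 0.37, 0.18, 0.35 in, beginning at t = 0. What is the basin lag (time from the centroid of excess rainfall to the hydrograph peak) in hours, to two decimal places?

Centroid of excess rainfall: t_c = Σ P_i·t̄_i / ΣP_i = 0.4429 h (block centres at 0.125, 0.375, 0.625, 0.875 h).
Hydrograph peak occurs at t = 1 h, so basin lag t_L = 1 − 0.4429 = 0.56 h.

t_L ≈ 0.56 h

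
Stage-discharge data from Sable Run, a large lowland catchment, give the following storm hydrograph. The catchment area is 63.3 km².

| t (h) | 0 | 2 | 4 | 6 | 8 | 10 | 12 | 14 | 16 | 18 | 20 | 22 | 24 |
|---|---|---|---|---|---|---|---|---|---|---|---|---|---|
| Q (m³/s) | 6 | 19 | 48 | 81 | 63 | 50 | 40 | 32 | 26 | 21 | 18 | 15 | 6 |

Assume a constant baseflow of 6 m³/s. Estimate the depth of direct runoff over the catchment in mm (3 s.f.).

Direct runoff: 0.0, 13.0, 42.0, 75.0, 57.0, 44.0, 34.0, 26.0, 20.0, 15.0, 12.0, 9.0, 0.0 m³/s; ΣQ_DR = 347.0 m³/s.
V = ΣQ_DR · Δt = 347.0 × 7200 s = 2.498 × 10^6 m³.
Over A = 63.3 km², depth = V / A = 39.5 mm.

d ≈ 39.5 mm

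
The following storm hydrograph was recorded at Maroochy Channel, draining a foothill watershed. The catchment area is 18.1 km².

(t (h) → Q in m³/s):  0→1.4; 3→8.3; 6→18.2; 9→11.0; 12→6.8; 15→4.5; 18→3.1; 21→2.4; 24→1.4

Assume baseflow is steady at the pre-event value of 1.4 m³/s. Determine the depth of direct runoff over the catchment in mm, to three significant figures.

Direct runoff: 0.0, 6.9, 16.8, 9.6, 5.4, 3.1, 1.7, 1.0, 0.0 m³/s; ΣQ_DR = 44.50 m³/s.
V = ΣQ_DR · Δt = 44.50 × 10800 s = 4.806 × 10^5 m³.
Over A = 18.1 km², depth = V / A = 26.6 mm.

d ≈ 26.6 mm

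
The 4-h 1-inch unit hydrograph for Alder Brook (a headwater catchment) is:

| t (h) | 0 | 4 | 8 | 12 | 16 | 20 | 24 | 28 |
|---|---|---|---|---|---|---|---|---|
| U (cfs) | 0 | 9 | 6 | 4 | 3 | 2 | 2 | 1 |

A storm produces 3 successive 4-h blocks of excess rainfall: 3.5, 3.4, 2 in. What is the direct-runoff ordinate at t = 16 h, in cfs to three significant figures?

Q ≈ 36.1 cfs

By discrete convolution, Q_j = Σ (P_i / 1 in) · U_{j−i}.
At t = 16 h (j=4): Q = (3.5/1)·3 + (3.4/1)·4 + (2/1)·6 = 36.1 cfs.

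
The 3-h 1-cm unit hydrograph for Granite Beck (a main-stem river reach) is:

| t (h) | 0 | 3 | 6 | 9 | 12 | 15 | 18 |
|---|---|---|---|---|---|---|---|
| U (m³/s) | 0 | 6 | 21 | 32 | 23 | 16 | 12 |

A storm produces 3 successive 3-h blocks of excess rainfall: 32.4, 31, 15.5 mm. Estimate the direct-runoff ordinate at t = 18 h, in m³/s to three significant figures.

Q ≈ 124 m³/s

By discrete convolution, Q_j = Σ (P_i / 10 mm) · U_{j−i}.
At t = 18 h (j=6): Q = (32.4/10)·12 + (31/10)·16 + (15.5/10)·23 = 124 m³/s.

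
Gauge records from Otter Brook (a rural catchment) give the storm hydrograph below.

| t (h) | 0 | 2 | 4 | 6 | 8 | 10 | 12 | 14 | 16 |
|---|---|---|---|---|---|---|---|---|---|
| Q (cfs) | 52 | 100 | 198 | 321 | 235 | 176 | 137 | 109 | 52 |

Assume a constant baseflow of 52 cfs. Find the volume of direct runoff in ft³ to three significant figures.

Direct-runoff ordinates (Q − Q_b): 0.0, 48.0, 146.0, 269.0, 183.0, 124.0, 85.0, 57.0, 0.0 cfs.
ΣQ_DR = 912.0 cfs.
With Δt = 2 h = 7200 s, V = ΣQ_DR · Δt = 912.0 × 7200 = 6.57 × 10^6 ft³.

V ≈ 6.57 × 10^6 ft³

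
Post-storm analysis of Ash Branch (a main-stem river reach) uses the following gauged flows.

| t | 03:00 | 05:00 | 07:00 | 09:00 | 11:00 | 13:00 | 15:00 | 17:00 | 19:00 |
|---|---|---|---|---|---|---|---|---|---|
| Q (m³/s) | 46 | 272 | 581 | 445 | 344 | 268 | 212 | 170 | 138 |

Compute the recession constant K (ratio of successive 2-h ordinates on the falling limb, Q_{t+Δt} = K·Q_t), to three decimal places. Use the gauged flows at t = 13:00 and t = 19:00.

Using the recession-limb readings at t = 13:00 and t = 19:00: Q falls from 268 to 138 m³/s over 3 intervals.
K = (Q₂/Q₁)^(1/3) = (138/268)^(1/3) = 0.802.

K ≈ 0.802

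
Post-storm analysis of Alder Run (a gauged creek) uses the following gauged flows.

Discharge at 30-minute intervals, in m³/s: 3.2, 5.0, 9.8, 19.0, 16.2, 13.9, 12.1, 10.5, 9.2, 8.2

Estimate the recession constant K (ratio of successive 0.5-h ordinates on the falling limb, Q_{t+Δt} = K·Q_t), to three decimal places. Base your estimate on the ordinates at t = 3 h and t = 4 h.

Using the recession-limb readings at t = 3 h and t = 4 h: Q falls from 12.1 to 9.2 m³/s over 2 intervals.
K = (Q₂/Q₁)^(1/2) = (9.2/12.1)^(1/2) = 0.872.

K ≈ 0.872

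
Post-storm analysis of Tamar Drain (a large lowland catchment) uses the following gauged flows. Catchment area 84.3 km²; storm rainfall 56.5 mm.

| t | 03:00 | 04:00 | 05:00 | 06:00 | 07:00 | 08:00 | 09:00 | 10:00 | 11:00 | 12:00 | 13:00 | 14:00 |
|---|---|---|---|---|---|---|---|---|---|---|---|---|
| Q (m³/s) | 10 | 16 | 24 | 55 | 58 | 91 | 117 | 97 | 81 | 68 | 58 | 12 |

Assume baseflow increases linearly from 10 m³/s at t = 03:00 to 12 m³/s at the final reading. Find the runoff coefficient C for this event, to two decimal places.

C ≈ 0.42

ΣQ_DR = 555.0 m³/s; V = ΣQ_DR·Δt = 1.998 × 10^6 m³.
Runoff depth d = V / A = 23.70 mm.
C = d / P = 23.70 / 56.5 = 0.42.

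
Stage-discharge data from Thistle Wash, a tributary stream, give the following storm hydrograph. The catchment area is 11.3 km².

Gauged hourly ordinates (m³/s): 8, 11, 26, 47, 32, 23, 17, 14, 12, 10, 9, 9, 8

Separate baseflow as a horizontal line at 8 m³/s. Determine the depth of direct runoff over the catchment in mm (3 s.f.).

Direct runoff: 0.0, 3.0, 18.0, 39.0, 24.0, 15.0, 9.0, 6.0, 4.0, 2.0, 1.0, 1.0, 0.0 m³/s; ΣQ_DR = 122.0 m³/s.
V = ΣQ_DR · Δt = 122.0 × 3600 s = 4.392 × 10^5 m³.
Over A = 11.3 km², depth = V / A = 38.9 mm.

d ≈ 38.9 mm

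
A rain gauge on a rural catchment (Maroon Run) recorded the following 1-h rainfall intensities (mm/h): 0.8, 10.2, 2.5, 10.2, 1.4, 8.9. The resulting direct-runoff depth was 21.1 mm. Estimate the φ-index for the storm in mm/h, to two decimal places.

φ ≈ 2.73 mm/h

Only the 3 blocks with intensity above φ contribute runoff: 10.2, 10.2, 8.9 mm/h.
Σ(I−φ)·Δt = d  ⇒  (10.2+10.2+8.9 − 3φ)·1 = 21.1
φ = (29.30 − 21.1/1) / 3 = 2.73 mm/h.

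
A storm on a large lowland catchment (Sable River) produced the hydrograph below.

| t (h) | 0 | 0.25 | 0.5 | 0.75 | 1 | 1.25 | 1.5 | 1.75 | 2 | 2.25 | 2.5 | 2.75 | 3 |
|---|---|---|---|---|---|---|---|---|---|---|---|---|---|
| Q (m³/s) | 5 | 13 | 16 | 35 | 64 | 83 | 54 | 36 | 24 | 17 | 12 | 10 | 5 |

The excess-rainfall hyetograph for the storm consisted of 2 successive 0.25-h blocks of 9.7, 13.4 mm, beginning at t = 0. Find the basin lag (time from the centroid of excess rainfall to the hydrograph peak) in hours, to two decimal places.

Centroid of excess rainfall: t_c = Σ P_i·t̄_i / ΣP_i = 0.2700 h (block centres at 0.125, 0.375 h).
Hydrograph peak occurs at t = 1.25 h, so basin lag t_L = 1.25 − 0.2700 = 0.98 h.

t_L ≈ 0.98 h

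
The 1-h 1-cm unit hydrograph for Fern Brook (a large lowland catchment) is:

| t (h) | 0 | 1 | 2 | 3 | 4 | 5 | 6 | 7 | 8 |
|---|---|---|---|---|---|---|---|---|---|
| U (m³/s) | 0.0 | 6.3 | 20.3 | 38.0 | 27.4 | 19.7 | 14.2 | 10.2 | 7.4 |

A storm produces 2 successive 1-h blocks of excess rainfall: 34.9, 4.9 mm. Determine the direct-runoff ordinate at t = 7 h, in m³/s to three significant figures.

Q ≈ 42.6 m³/s

By discrete convolution, Q_j = Σ (P_i / 10 mm) · U_{j−i}.
At t = 7 h (j=7): Q = (34.9/10)·10.2 + (4.9/10)·14.2 = 42.6 m³/s.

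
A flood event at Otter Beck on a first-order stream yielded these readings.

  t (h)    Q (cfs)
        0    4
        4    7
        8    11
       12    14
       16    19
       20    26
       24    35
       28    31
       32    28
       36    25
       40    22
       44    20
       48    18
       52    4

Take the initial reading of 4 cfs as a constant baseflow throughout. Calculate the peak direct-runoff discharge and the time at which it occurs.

Subtracting baseflow gives direct-runoff ordinates: 0.0, 3.0, 7.0, 10.0, 15.0, 22.0, 31.0, 27.0, 24.0, 21.0, 18.0, 16.0, 14.0, 0.0 cfs.
The maximum is 31.0 cfs, occurring at the reading for t = 24 h.

Q_p = 31.0 cfs at t = 24 h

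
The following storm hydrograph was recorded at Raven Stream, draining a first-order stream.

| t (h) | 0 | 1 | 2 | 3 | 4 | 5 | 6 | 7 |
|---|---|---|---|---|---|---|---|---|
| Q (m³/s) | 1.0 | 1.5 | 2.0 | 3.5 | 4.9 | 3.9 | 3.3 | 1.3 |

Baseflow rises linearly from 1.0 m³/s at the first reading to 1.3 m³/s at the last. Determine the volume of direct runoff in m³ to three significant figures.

V ≈ 43900 m³

Direct-runoff ordinates (Q − Q_b): 0.00, 0.46, 0.91, 2.37, 3.73, 2.69, 2.04, 0.00 m³/s.
ΣQ_DR = 12.20 m³/s.
With Δt = 1 h = 3600 s, V = ΣQ_DR · Δt = 12.20 × 3600 = 43900 m³.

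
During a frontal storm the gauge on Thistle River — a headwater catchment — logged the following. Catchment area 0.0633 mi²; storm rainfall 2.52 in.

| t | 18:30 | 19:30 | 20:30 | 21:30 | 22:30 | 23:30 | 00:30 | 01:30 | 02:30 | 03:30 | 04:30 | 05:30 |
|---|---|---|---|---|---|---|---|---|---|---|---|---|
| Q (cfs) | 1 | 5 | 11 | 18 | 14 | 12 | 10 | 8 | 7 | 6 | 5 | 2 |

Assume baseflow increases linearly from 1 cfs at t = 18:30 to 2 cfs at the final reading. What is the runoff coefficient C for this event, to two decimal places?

C ≈ 0.79

ΣQ_DR = 81.00 cfs; V = ΣQ_DR·Δt = 2.916 × 10^5 ft³.
Runoff depth d = V / A = 1.983 in.
C = d / P = 1.983 / 2.52 = 0.79.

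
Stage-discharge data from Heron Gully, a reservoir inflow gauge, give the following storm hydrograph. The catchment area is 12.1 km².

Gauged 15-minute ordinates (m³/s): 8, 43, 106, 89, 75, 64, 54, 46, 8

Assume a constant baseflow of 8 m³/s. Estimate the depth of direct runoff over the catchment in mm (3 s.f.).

d ≈ 31.3 mm

Direct runoff: 0.0, 35.0, 98.0, 81.0, 67.0, 56.0, 46.0, 38.0, 0.0 m³/s; ΣQ_DR = 421.0 m³/s.
V = ΣQ_DR · Δt = 421.0 × 900 s = 3.789 × 10^5 m³.
Over A = 12.1 km², depth = V / A = 31.3 mm.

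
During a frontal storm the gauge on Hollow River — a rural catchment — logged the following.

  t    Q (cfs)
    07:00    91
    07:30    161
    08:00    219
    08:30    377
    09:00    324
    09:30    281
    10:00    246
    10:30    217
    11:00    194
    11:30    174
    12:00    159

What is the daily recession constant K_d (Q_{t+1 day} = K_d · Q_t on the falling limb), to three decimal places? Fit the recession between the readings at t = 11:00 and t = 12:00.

K_d ≈ 0.008

Between t = 11:00 and t = 12:00 the flow falls from 194 to 159 cfs over 2×0.5 h = 1 h.
Per-interval ratio K = (159/194)^(1/2) = 0.9053; K_d = K^(24/0.5) = 0.008.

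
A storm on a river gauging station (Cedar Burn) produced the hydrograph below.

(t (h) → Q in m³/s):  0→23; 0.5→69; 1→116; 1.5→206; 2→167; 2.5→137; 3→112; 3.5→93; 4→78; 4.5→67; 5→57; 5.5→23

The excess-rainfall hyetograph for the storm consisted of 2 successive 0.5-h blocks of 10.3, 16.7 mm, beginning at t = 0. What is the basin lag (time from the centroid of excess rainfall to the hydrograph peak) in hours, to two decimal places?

Centroid of excess rainfall: t_c = Σ P_i·t̄_i / ΣP_i = 0.5593 h (block centres at 0.25, 0.75 h).
Hydrograph peak occurs at t = 1.5 h, so basin lag t_L = 1.5 − 0.5593 = 0.94 h.

t_L ≈ 0.94 h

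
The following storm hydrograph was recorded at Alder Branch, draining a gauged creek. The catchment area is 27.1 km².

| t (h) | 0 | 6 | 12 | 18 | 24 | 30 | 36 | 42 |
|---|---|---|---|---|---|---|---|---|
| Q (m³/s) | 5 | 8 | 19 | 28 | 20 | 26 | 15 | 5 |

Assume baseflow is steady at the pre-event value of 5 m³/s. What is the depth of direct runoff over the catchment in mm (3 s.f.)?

Direct runoff: 0.0, 3.0, 14.0, 23.0, 15.0, 21.0, 10.0, 0.0 m³/s; ΣQ_DR = 86.00 m³/s.
V = ΣQ_DR · Δt = 86.00 × 21600 s = 1.858 × 10^6 m³.
Over A = 27.1 km², depth = V / A = 68.5 mm.

d ≈ 68.5 mm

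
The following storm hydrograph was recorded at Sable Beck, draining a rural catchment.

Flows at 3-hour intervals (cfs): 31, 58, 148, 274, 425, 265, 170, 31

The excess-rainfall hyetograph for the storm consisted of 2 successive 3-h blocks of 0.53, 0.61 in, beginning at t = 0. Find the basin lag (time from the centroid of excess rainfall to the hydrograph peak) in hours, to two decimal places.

Centroid of excess rainfall: t_c = Σ P_i·t̄_i / ΣP_i = 3.1053 h (block centres at 1.5, 4.5 h).
Hydrograph peak occurs at t = 12 h, so basin lag t_L = 12 − 3.1053 = 8.89 h.

t_L ≈ 8.89 h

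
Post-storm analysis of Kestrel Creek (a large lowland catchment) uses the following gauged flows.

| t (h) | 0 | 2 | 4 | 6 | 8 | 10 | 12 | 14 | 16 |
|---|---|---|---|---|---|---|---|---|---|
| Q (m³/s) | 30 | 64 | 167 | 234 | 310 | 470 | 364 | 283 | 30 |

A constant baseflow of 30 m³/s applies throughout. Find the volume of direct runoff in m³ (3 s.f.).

V ≈ 1.21 × 10^7 m³

Direct-runoff ordinates (Q − Q_b): 0.0, 34.0, 137.0, 204.0, 280.0, 440.0, 334.0, 253.0, 0.0 m³/s.
ΣQ_DR = 1682 m³/s.
With Δt = 2 h = 7200 s, V = ΣQ_DR · Δt = 1682 × 7200 = 1.21 × 10^7 m³.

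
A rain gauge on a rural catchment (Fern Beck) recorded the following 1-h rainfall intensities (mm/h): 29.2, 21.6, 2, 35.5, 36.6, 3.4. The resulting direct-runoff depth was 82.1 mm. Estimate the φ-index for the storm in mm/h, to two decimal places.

φ ≈ 10.20 mm/h

Only the 4 blocks with intensity above φ contribute runoff: 29.2, 21.6, 35.5, 36.6 mm/h.
Σ(I−φ)·Δt = d  ⇒  (29.2+21.6+35.5+36.6 − 4φ)·1 = 82.1
φ = (122.9 − 82.1/1) / 4 = 10.20 mm/h.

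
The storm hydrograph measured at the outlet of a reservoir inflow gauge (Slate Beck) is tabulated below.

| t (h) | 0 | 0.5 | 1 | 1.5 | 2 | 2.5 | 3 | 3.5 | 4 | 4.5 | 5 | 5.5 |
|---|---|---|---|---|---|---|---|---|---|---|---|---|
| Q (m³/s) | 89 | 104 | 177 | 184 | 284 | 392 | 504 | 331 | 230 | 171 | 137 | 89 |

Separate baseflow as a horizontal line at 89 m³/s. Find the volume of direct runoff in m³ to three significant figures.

Direct-runoff ordinates (Q − Q_b): 0.0, 15.0, 88.0, 95.0, 195.0, 303.0, 415.0, 242.0, 141.0, 82.0, 48.0, 0.0 m³/s.
ΣQ_DR = 1624 m³/s.
With Δt = 0.5 h = 1800 s, V = ΣQ_DR · Δt = 1624 × 1800 = 2.92 × 10^6 m³.

V ≈ 2.92 × 10^6 m³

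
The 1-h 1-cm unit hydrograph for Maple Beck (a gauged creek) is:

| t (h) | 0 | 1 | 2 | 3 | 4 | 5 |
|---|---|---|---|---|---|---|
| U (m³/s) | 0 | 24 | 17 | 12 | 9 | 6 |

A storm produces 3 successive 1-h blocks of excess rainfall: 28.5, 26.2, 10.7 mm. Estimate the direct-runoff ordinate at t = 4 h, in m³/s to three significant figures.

Q ≈ 75.3 m³/s

By discrete convolution, Q_j = Σ (P_i / 10 mm) · U_{j−i}.
At t = 4 h (j=4): Q = (28.5/10)·9 + (26.2/10)·12 + (10.7/10)·17 = 75.3 m³/s.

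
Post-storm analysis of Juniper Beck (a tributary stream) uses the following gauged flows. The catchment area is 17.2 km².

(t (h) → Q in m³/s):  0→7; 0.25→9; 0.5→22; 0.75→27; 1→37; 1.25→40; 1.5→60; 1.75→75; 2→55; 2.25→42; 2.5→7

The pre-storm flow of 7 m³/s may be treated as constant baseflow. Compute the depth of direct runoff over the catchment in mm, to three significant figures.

Direct runoff: 0.0, 2.0, 15.0, 20.0, 30.0, 33.0, 53.0, 68.0, 48.0, 35.0, 0.0 m³/s; ΣQ_DR = 304.0 m³/s.
V = ΣQ_DR · Δt = 304.0 × 900 s = 2.736 × 10^5 m³.
Over A = 17.2 km², depth = V / A = 15.9 mm.

d ≈ 15.9 mm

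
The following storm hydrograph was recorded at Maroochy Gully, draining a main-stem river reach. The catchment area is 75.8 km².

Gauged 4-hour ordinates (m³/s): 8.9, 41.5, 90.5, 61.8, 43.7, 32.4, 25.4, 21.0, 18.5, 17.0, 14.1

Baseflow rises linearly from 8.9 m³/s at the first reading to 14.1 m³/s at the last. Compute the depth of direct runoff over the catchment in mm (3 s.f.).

Direct runoff: 0.00, 32.08, 80.56, 51.34, 32.72, 20.90, 13.38, 8.46, 5.44, 3.42, 0.00 m³/s; ΣQ_DR = 248.3 m³/s.
V = ΣQ_DR · Δt = 248.3 × 14400 s = 3.576 × 10^6 m³.
Over A = 75.8 km², depth = V / A = 47.2 mm.

d ≈ 47.2 mm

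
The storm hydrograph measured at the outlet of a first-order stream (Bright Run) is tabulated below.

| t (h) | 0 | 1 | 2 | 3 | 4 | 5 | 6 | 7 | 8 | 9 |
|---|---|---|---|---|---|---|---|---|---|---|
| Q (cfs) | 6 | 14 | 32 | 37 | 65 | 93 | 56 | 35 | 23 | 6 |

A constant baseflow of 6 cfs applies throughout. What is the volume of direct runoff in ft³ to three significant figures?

V ≈ 1.11 × 10^6 ft³

Direct-runoff ordinates (Q − Q_b): 0.0, 8.0, 26.0, 31.0, 59.0, 87.0, 50.0, 29.0, 17.0, 0.0 cfs.
ΣQ_DR = 307.0 cfs.
With Δt = 1 h = 3600 s, V = ΣQ_DR · Δt = 307.0 × 3600 = 1.11 × 10^6 ft³.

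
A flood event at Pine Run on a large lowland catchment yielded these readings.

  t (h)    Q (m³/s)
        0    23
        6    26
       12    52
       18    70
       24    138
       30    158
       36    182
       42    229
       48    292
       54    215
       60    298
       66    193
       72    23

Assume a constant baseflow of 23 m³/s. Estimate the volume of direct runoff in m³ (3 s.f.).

Direct-runoff ordinates (Q − Q_b): 0.0, 3.0, 29.0, 47.0, 115.0, 135.0, 159.0, 206.0, 269.0, 192.0, 275.0, 170.0, 0.0 m³/s.
ΣQ_DR = 1600 m³/s.
With Δt = 6 h = 21600 s, V = ΣQ_DR · Δt = 1600 × 21600 = 3.46 × 10^7 m³.

V ≈ 3.46 × 10^7 m³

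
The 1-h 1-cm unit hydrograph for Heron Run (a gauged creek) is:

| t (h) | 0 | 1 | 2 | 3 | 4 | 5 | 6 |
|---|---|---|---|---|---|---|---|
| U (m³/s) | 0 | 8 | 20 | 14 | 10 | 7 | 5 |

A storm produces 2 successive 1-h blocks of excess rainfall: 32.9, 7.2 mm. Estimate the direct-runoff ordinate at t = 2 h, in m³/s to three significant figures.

Q ≈ 71.6 m³/s

By discrete convolution, Q_j = Σ (P_i / 10 mm) · U_{j−i}.
At t = 2 h (j=2): Q = (32.9/10)·20 + (7.2/10)·8 = 71.6 m³/s.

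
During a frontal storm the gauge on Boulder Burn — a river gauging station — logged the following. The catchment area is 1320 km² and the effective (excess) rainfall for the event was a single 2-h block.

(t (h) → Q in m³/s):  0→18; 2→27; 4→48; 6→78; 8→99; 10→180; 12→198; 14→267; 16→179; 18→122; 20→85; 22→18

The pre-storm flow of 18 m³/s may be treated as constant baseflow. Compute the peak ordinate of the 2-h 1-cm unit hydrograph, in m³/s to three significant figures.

U_p ≈ 414 m³/s

Direct runoff: 0.0, 9.0, 30.0, 60.0, 81.0, 162.0, 180.0, 249.0, 161.0, 104.0, 67.0, 0.0 m³/s; ΣQ_DR = 1103 m³/s, peak = 249.0 m³/s.
Runoff depth d = ΣQ_DR·Δt / A = 1103 × 7200 / (1320 km²) = 6.016 mm.
The 1-cm UH is the DRH scaled by (10 mm)/d, so U_p = 249.0 × 10/6.016 = 414 m³/s.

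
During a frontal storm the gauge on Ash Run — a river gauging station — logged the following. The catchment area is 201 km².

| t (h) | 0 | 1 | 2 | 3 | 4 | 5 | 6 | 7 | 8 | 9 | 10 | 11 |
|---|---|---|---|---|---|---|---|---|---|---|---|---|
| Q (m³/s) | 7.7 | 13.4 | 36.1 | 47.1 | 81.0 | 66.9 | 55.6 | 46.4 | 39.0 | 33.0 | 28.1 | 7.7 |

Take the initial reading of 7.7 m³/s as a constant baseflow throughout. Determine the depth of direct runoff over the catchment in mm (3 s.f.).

Direct runoff: 0.0, 5.7, 28.4, 39.4, 73.3, 59.2, 47.9, 38.7, 31.3, 25.3, 20.4, 0.0 m³/s; ΣQ_DR = 369.6 m³/s.
V = ΣQ_DR · Δt = 369.6 × 3600 s = 1.331 × 10^6 m³.
Over A = 201 km², depth = V / A = 6.62 mm.

d ≈ 6.62 mm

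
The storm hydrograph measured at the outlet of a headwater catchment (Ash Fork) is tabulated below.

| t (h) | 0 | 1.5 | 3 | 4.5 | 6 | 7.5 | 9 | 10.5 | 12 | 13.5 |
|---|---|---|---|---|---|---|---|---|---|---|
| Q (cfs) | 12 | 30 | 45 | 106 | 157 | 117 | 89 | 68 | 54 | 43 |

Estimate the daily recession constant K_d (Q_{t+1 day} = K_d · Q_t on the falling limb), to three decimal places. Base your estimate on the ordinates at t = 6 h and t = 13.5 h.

K_d ≈ 0.016

Between t = 6 h and t = 13.5 h the flow falls from 157 to 43 cfs over 5×1.5 h = 7.5 h.
Per-interval ratio K = (43/157)^(1/5) = 0.7718; K_d = K^(24/1.5) = 0.016.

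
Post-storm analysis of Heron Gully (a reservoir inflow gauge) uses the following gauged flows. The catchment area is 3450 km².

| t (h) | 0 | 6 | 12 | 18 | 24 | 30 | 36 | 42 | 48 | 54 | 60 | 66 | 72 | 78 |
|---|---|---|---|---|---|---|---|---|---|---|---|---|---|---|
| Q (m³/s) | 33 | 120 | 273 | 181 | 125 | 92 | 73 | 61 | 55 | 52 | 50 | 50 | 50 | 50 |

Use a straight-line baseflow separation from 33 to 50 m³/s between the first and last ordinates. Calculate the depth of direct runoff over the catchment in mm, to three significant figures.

d ≈ 4.28 mm

Direct runoff: 0.00, 85.69, 237.38, 144.08, 86.77, 52.46, 32.15, 18.85, 11.54, 7.23, 3.92, 2.62, 1.31, 0.00 m³/s; ΣQ_DR = 684.0 m³/s.
V = ΣQ_DR · Δt = 684.0 × 21600 s = 1.477 × 10^7 m³.
Over A = 3450 km², depth = V / A = 4.28 mm.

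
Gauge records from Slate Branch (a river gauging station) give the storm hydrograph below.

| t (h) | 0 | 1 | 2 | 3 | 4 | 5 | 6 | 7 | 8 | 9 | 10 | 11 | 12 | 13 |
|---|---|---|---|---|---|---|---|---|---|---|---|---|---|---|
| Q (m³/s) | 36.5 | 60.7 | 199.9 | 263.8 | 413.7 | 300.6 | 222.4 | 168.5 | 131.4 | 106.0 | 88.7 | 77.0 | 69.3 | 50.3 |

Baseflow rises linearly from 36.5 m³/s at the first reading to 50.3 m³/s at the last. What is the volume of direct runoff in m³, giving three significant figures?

V ≈ 5.69 × 10^6 m³

Direct-runoff ordinates (Q − Q_b): 0.00, 23.14, 161.28, 224.12, 372.95, 258.79, 179.53, 124.57, 86.41, 59.95, 41.58, 28.82, 20.06, 0.00 m³/s.
ΣQ_DR = 1581 m³/s.
With Δt = 1 h = 3600 s, V = ΣQ_DR · Δt = 1581 × 3600 = 5.69 × 10^6 m³.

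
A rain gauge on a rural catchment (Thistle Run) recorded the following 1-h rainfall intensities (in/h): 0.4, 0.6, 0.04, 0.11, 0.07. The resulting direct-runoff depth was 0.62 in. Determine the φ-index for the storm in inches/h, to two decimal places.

φ ≈ 0.19 in/h

Only the 2 blocks with intensity above φ contribute runoff: 0.4, 0.6 in/h.
Σ(I−φ)·Δt = d  ⇒  (0.4+0.6 − 2φ)·1 = 0.62
φ = (1.000 − 0.62/1) / 2 = 0.19 in/h.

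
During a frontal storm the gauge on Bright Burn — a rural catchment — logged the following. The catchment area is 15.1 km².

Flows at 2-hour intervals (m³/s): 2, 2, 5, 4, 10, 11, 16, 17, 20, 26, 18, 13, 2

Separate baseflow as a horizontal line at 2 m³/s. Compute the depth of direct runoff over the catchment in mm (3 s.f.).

Direct runoff: 0.0, 0.0, 3.0, 2.0, 8.0, 9.0, 14.0, 15.0, 18.0, 24.0, 16.0, 11.0, 0.0 m³/s; ΣQ_DR = 120.0 m³/s.
V = ΣQ_DR · Δt = 120.0 × 7200 s = 8.640 × 10^5 m³.
Over A = 15.1 km², depth = V / A = 57.2 mm.

d ≈ 57.2 mm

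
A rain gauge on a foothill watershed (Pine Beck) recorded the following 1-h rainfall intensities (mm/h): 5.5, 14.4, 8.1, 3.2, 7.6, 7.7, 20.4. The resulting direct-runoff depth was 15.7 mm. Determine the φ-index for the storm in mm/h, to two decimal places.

Only the 2 blocks with intensity above φ contribute runoff: 14.4, 20.4 mm/h.
Σ(I−φ)·Δt = d  ⇒  (14.4+20.4 − 2φ)·1 = 15.7
φ = (34.80 − 15.7/1) / 2 = 9.55 mm/h.

φ ≈ 9.55 mm/h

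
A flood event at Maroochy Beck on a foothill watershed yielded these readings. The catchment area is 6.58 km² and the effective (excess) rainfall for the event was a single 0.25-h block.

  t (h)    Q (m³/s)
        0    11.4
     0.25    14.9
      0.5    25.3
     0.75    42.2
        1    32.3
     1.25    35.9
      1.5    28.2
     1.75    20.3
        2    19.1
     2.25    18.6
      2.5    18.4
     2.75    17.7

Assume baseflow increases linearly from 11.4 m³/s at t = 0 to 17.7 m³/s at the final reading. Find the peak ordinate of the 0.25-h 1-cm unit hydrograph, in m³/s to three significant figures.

U_p ≈ 19.4 m³/s

Direct runoff: 0.00, 2.93, 12.75, 29.08, 18.61, 21.64, 13.36, 4.89, 3.12, 2.05, 1.27, 0.00 m³/s; ΣQ_DR = 109.7 m³/s, peak = 29.08 m³/s.
Runoff depth d = ΣQ_DR·Δt / A = 109.7 × 900 / (6.58 km²) = 15.00 mm.
The 1-cm UH is the DRH scaled by (10 mm)/d, so U_p = 29.08 × 10/15.00 = 19.4 m³/s.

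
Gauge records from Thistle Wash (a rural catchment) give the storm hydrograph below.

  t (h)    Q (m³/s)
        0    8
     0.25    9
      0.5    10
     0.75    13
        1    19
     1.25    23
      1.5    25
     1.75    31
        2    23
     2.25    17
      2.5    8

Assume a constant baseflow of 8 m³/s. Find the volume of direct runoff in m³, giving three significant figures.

V ≈ 88200 m³

Direct-runoff ordinates (Q − Q_b): 0.0, 1.0, 2.0, 5.0, 11.0, 15.0, 17.0, 23.0, 15.0, 9.0, 0.0 m³/s.
ΣQ_DR = 98.00 m³/s.
With Δt = 0.25 h = 900 s, V = ΣQ_DR · Δt = 98.00 × 900 = 88200 m³.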